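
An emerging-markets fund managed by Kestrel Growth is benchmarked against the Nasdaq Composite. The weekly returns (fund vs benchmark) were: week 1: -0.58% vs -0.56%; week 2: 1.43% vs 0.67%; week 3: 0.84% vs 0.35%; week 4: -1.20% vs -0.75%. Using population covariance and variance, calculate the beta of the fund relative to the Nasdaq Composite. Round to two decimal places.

1.76

r̄p = 0.1225%,  r̄m = -0.0725%
Cov = Σ(rp − r̄p)(rm − r̄m) / 4 = 0.6281
Var(rm) = Σ(rm − r̄m)² / 4 = 0.3566
β = Cov / Var = 0.6281 / 0.3566 = 1.7614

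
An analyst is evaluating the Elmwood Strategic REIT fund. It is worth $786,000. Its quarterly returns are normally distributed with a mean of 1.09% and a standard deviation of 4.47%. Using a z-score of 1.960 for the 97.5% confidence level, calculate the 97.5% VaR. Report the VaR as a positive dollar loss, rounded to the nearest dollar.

$60,296

Return at the 97.5% tail: μ − z·σ = 1.09% − 1.960 × 4.47% = 1.09 − 8.7612 = -7.6712%
VaR = −(-7.6712%) × $786,000 = 7.6712% × $786,000 = $60,296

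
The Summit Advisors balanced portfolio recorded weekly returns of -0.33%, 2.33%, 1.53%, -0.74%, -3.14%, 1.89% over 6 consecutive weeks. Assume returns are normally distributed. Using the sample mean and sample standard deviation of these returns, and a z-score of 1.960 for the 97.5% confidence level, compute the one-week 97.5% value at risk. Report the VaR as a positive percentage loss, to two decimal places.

Mean return μ = 1.540 / 6 = 0.2567%
Sample std dev = √[21.4627 / 5] = 2.0718%
VaR = −(μ − z·σ) = −(0.2567 − 1.960 × 2.0718) = −(-3.8040) = 3.8040%

3.80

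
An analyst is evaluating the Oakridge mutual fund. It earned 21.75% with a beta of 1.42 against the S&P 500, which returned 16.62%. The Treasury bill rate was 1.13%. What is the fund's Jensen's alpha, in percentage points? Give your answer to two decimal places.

-1.38

CAPM expected return = Rf + β(Rm − Rf) = 1.13% + 1.42 × (16.62% − 1.13%) = 1.13 + 1.42 × 15.49 = 23.1258%
Jensen's α = Rp − E[R] = 21.75% − 23.1258% = -1.3758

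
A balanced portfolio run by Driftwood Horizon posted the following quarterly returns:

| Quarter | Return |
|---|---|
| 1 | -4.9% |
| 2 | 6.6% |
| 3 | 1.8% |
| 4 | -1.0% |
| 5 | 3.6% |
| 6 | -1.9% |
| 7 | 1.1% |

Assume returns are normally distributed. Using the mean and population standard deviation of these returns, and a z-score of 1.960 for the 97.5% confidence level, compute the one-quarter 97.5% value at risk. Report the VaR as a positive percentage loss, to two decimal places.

μ = (-4.9 + 6.6 + 1.8 − 1 + 3.6 − 1.9 + 1.1) / 7 = 0.7571%
Σ(r − μ)² = (-4.9 − 0.7571)² + (6.6 − 0.7571)² + (1.8 − 0.7571)² + … = 85.5771
population σ = √(85.5771 / 7) = √12.2253 = 3.4965%
VaR = −(μ − z·σ) = −(0.7571 − 1.960 × 3.4965) = −(-6.0960) = 6.0960%

6.10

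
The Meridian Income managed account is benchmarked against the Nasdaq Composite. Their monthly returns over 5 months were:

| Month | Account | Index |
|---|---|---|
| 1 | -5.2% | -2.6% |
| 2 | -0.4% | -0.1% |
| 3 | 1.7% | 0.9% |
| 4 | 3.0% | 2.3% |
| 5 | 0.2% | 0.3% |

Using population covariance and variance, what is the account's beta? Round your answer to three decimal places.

1.727

r̄p = -0.1400%,  r̄m = 0.1600%
Cov = Σ(rp − r̄p)(rm − r̄m) / 5 = 4.4324
Var(rm) = Σ(rm − r̄m)² / 5 = 2.5664
β = Cov / Var = 4.4324 / 2.5664 = 1.7271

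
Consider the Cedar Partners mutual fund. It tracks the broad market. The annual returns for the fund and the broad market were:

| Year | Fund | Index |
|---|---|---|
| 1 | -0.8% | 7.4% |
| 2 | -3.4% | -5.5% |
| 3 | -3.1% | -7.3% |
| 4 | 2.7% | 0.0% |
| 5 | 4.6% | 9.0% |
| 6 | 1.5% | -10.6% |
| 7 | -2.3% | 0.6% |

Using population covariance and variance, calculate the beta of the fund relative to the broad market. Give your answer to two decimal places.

0.18

r̄p = -0.1143%,  r̄m = -0.9143%
Cov = Σ(rp − r̄p)(rm − r̄m) / 7 = 8.3998
Var(rm) = Σ(rm − r̄m)² / 7 = 46.5955
β = Cov / Var = 8.3998 / 46.5955 = 0.1803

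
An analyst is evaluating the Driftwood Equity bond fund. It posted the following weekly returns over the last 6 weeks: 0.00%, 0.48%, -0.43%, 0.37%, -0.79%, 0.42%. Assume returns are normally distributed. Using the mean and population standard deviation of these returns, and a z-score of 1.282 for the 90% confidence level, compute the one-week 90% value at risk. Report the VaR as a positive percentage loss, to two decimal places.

0.60

μ = (0 + 0.48 − 0.43 + 0.37 − 0.79 + 0.42) / 6 = 0.0083%
Population std dev = √[1.3523 / 6] = 0.4747%
VaR = −(μ − z·σ) = −(0.0083 − 1.282 × 0.4747) = −(-0.6003) = 0.6003%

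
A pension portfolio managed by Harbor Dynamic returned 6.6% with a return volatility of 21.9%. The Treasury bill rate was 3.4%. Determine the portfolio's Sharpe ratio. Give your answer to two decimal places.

0.15

Sharpe = (Rp − Rf) / σp = (6.6% − 3.4%) / 21.9% = 3.20% / 21.9% = 0.1461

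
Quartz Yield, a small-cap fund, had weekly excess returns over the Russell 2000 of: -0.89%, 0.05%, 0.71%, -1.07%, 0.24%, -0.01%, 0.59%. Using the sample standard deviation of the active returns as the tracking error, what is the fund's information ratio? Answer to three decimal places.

Mean return μ = -0.380 / 7 = -0.0543%
Σ(r − μ)² = (-0.89 − (-0.0543))² + (0.05 − (-0.0543))² + … = 2.8288
σ = √[2.8288 / 6] = 0.6866%
IR = μ / tracking error = -0.0543 / 0.6866 = -0.0791

-0.079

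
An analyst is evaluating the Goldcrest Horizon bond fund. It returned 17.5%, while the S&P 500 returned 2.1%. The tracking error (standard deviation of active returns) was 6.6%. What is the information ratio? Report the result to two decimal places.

2.33

IR = (Rp − Rb) / TE = (17.5% − 2.1%) / 6.6% = 15.40% / 6.6% = 2.3333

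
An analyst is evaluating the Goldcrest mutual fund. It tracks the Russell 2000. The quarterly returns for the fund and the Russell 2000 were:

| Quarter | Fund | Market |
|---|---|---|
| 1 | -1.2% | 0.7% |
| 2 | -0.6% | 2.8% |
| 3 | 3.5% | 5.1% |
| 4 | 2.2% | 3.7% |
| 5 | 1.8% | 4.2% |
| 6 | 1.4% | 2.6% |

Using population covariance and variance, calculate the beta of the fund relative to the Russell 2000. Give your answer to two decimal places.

1.04

r̄p = 1.1833%,  r̄m = 3.1833%
Cov = Σ(rp − r̄p)(rm − r̄m) / 6 = 2.0114
Var(rm) = Σ(rm − r̄m)² / 6 = 1.9381
β = Cov / Var = 2.0114 / 1.9381 = 1.0378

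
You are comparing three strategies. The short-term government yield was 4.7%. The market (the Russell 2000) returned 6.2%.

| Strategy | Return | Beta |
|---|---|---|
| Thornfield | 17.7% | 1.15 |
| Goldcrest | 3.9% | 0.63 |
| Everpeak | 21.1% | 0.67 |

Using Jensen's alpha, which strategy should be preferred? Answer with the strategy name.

Everpeak

Thornfield: α = 17.7% − [4.7% + 1.15 × (6.2% − 4.7%)] = 11.275
Goldcrest: α = 3.9% − [4.7% + 0.63 × (6.2% − 4.7%)] = -1.745
Everpeak: α = 21.1% − [4.7% + 0.67 × (6.2% − 4.7%)] = 15.395
Highest: Everpeak (15.395).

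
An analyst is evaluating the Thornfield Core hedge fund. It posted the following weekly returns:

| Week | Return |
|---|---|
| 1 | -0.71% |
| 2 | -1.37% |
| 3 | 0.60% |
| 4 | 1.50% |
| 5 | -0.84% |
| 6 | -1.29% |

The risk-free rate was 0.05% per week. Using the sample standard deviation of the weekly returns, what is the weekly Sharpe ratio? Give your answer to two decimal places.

μ = (-0.71 − 1.37 + 0.6 + 1.5 − 0.84 − 1.29) / 6 = -0.3517%
Σ(r − μ)² = (-0.71 − (-0.3517))² + (-1.37 − (-0.3517))² + … = 6.6187
sample σ = √(6.6187 / 5) = √1.3237 = 1.1505%
Sharpe = (μ − rf) / σ = (-0.3517 − 0.05) / 1.1505 = -0.4017 / 1.1505 = -0.3492

-0.35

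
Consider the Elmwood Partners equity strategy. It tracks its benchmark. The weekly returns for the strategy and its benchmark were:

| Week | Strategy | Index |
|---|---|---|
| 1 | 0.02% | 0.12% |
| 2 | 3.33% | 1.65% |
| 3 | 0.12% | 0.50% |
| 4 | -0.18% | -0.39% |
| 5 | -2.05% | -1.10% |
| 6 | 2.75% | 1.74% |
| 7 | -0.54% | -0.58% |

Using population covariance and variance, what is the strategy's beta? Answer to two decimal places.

r̄p = 0.4929%,  r̄m = 0.2771%
Cov = Σ(rp − r̄p)(rm − r̄m) / 7 = 1.7177
Var(rm) = Σ(rm − r̄m)² / 7 = 1.0250
β = Cov / Var = 1.7177 / 1.0250 = 1.6758

1.68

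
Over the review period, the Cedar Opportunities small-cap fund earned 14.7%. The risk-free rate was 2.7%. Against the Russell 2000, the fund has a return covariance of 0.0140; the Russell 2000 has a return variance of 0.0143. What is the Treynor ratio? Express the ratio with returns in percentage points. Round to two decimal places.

β = Cov / Var = 0.0140 / 0.0143 = 0.9790
Treynor = (Rp − Rf) / β = (14.7% − 2.7%) / 0.9790 = 12.00 / 0.9790 = 12.2574

12.26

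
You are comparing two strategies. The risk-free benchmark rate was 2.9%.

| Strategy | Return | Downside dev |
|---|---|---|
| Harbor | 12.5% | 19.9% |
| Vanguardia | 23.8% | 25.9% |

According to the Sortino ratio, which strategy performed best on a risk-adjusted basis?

Vanguardia

Harbor: Sortino ratio = (12.5% − 2.9%) / 19.9% = 0.482
Vanguardia: Sortino ratio = (23.8% − 2.9%) / 25.9% = 0.807
Highest: Vanguardia (0.807).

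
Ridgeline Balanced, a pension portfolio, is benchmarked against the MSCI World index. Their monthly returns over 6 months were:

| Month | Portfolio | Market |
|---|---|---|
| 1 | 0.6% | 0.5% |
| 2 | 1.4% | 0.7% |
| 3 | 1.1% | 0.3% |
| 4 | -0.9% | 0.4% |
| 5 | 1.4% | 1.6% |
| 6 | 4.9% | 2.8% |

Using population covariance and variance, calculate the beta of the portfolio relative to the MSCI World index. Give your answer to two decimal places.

r̄p = 1.4167%,  r̄m = 1.0500%
Cov = Σ(rp − r̄p)(rm − r̄m) / 6 = 1.3808
Var(rm) = Σ(rm − r̄m)² / 6 = 0.7958
β = Cov / Var = 1.3808 / 0.7958 = 1.7351

1.74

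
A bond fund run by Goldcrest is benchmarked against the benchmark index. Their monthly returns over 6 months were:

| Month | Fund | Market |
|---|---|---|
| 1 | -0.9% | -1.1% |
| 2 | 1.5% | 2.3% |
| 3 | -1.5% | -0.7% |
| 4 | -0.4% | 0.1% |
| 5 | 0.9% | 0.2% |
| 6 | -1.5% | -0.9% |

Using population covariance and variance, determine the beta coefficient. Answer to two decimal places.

0.89

r̄p = -0.3167%,  r̄m = -0.0167%
Cov = Σ(rp − r̄p)(rm − r̄m) / 6 = 1.1581
Var(rm) = Σ(rm − r̄m)² / 6 = 1.3081
β = Cov / Var = 1.1581 / 1.3081 = 0.8853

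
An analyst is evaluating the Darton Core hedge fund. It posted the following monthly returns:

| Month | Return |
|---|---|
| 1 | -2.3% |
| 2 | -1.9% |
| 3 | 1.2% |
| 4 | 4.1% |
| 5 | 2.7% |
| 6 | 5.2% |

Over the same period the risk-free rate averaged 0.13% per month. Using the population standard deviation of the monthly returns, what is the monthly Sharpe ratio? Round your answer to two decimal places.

0.48

r̄ = (-2.3 − 1.9 + 1.2 + 4.1 + 2.7 + 5.2) / 6 = 1.5000%
Population σ = √[Σ(r − r̄)² / 6] = √[47.9800 / 6] = √7.9967 = 2.8278%
Sharpe = (r̄ − rf) / σ = (1.5000 − 0.13) / 2.8278 = 1.3700 / 2.8278 = 0.4845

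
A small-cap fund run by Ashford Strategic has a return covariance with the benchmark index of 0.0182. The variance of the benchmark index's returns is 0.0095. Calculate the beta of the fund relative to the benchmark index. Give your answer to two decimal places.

1.92

β = Cov(Rp, Rm) / Var(Rm) = 0.0182 / 0.0095 = 1.9158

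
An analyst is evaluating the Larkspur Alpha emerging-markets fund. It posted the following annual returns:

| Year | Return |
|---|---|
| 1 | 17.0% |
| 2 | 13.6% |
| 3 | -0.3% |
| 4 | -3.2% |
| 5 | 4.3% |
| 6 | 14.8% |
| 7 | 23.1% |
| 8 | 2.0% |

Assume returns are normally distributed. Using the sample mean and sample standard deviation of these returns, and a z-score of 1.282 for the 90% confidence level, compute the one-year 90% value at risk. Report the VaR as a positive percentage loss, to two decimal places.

r̄ = (17 + 13.6 − 0.3 − 3.2 + 4.3 + 14.8 + 23.1 + 2) / 8 = 8.9125%
Sample σ = √[Σ(r − r̄)² / 7] = √[623.9688 / 7] = √89.1384 = 9.4413%
VaR = −(r̄ − z·σ) = −(8.9125 − 1.282 × 9.4413) = −(-3.1912) = 3.1912%

3.19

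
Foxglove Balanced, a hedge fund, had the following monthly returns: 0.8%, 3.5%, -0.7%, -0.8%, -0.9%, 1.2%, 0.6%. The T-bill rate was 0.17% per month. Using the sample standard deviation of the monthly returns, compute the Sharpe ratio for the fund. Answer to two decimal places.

0.23

μ = (0.8 + 3.5 − 0.7 − 0.8 − 0.9 + 1.2 + 0.6) / 7 = 0.5286%
Σ(r − μ)² = 14.6743; sample σ = √(14.6743/6) = 1.5639%
Sharpe = (μ − rf) / σ = (0.5286 − 0.17) / 1.5639 = 0.3586 / 1.5639 = 0.2293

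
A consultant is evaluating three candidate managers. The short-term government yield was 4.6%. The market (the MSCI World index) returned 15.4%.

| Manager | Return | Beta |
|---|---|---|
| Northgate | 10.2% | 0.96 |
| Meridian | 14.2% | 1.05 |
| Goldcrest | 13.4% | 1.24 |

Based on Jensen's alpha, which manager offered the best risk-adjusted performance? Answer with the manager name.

Northgate: α = 10.2% − [4.6% + 0.96 × (15.4% − 4.6%)] = -4.768
Meridian: α = 14.2% − [4.6% + 1.05 × (15.4% − 4.6%)] = -1.740
Goldcrest: α = 13.4% − [4.6% + 1.24 × (15.4% − 4.6%)] = -4.592
Highest: Meridian (-1.740).

Meridian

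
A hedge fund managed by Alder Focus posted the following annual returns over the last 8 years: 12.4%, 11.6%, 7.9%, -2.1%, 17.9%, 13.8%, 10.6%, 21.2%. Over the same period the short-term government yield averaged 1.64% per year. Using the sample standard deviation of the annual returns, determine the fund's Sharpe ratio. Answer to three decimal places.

r̄ = (12.4 + 11.6 + 7.9 − 2.1 + 17.9 + 13.8 + 10.6 + 21.2) / 8 = 93.30 / 8 = 11.6625%
Sample std dev = √[339.6788 / 7] = 6.9660%
Sharpe = (r̄ − rf) / σ = (11.6625 − 1.64) / 6.9660 = 10.0225 / 6.9660 = 1.4388

1.439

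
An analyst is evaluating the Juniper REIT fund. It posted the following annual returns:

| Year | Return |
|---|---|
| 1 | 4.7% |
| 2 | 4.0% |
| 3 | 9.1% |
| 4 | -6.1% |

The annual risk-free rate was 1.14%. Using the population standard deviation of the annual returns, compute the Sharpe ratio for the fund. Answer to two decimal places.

0.32

r̄ = (4.7 + 4 + 9.1 − 6.1) / 4 = 2.9250%
Σ(r − r̄)² = (4.7 − 2.9250)² + (4 − 2.9250)² + (9.1 − 2.9250)² + … = 123.8875
population σ = √(123.8875 / 4) = √30.9719 = 5.5652%
Sharpe = (r̄ − rf) / σ = (2.9250 − 1.14) / 5.5652 = 1.7850 / 5.5652 = 0.3207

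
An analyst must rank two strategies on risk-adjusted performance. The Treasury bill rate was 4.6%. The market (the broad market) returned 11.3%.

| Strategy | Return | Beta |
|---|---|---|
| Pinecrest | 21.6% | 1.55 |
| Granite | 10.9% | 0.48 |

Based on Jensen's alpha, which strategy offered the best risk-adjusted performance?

Pinecrest: α = 21.6% − [4.6% + 1.55 × (11.3% − 4.6%)] = 6.615
Granite: α = 10.9% − [4.6% + 0.48 × (11.3% − 4.6%)] = 3.084
Highest: Pinecrest (6.615).

Pinecrest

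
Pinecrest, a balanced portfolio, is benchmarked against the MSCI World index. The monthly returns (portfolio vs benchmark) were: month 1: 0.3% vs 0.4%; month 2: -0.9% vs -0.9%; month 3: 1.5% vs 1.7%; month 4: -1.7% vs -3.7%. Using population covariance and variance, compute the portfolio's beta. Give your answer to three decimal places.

0.580

r̄p = -0.2000%,  r̄m = -0.6250%
Cov = Σ(rp − r̄p)(rm − r̄m) / 4 = 2.3175
Var(rm) = Σ(rm − r̄m)² / 4 = 3.9969
β = Cov / Var = 2.3175 / 3.9969 = 0.5798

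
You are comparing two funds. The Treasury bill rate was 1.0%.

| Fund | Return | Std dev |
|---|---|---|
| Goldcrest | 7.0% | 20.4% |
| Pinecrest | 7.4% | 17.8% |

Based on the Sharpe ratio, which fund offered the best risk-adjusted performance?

Goldcrest: Sharpe ratio = (7.0% − 1.0%) / 20.4% = 0.294
Pinecrest: Sharpe ratio = (7.4% − 1.0%) / 17.8% = 0.360
Highest: Pinecrest (0.360).

Pinecrest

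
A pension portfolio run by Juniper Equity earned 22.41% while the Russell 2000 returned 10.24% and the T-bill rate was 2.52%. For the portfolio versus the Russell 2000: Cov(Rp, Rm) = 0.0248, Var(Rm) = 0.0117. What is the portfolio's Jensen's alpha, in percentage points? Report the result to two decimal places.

3.53

β = Cov / Var = 0.0248 / 0.0117 = 2.1197
E[R] = Rf + β(Rm − Rf) = 2.52% + 2.1197 × (10.24% − 2.52%) = 18.8841%
α = Rp − E[R] = 22.41% − 18.8841% = 3.5259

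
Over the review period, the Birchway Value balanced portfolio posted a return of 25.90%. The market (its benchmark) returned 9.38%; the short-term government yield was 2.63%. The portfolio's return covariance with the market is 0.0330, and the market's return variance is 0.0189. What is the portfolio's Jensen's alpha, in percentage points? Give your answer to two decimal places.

11.48

β = Cov / Var = 0.0330 / 0.0189 = 1.7460
E[R] = Rf + β(Rm − Rf) = 2.63% + 1.7460 × (9.38% − 2.63%) = 14.4155%
α = Rp − E[R] = 25.90% − 14.4155% = 11.4845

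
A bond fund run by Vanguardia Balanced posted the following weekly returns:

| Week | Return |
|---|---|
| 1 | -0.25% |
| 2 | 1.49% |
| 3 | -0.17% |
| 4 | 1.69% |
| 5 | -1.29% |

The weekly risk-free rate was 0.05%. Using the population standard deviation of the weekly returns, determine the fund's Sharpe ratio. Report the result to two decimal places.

r̄ = (-0.25 + 1.49 − 0.17 + 1.69 − 1.29) / 5 = 1.470 / 5 = 0.2940%
Σ(r − r̄)² = (-0.25 − 0.2940)² + (1.49 − 0.2940)² + (-0.17 − 0.2940)² + … = 6.3995
population σ = √(6.3995 / 5) = √1.2799 = 1.1313%
Sharpe = (r̄ − rf) / σ = (0.2940 − 0.05) / 1.1313 = 0.2440 / 1.1313 = 0.2157

0.22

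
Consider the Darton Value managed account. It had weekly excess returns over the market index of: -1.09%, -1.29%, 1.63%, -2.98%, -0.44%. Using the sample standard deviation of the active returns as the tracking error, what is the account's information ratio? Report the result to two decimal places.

Mean return r̄ = -4.170 / 5 = -0.8340%
Σ(r − r̄)² = (-1.09 − (-0.8340))² + (-1.29 − (-0.8340))² + (1.63 − (-0.8340))² + … = 11.1053
sample σ = √(11.1053 / 4) = √2.7763 = 1.6662%
IR = r̄ / tracking error = -0.8340 / 1.6662 = -0.5005

-0.50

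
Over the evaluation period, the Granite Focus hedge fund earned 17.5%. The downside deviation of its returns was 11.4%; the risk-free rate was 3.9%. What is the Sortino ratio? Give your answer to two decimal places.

1.19

Sortino = (Rp − Rf) / σd = (17.5% − 3.9%) / 11.4% = 13.60% / 11.4% = 1.1930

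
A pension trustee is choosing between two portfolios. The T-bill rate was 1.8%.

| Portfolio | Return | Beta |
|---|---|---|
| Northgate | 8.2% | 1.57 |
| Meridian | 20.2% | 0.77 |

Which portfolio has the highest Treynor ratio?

Northgate: Treynor = (8.2% − 1.8%) / 1.57 = 4.076
Meridian: Treynor = (20.2% − 1.8%) / 0.77 = 23.896
Highest: Meridian (23.896).

Meridian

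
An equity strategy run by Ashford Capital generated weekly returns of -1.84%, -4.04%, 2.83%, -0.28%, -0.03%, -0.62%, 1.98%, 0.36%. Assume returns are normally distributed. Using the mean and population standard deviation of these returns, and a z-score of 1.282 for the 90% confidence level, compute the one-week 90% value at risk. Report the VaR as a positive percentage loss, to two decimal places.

2.76

r̄ = (-1.84 − 4.04 + 2.83 − 0.28 − 0.03 − 0.62 + 1.98 + 0.36) / 8 = -1.640 / 8 = -0.2050%
Σ(r − r̄)² = (-1.84 − (-0.2050))² + (-4.04 − (-0.2050))² + … = 31.8936
population σ = √(31.8936 / 8) = √3.9867 = 1.9967%
VaR = −(r̄ − z·σ) = −(-0.2050 − 1.282 × 1.9967) = −(-2.7648) = 2.7648%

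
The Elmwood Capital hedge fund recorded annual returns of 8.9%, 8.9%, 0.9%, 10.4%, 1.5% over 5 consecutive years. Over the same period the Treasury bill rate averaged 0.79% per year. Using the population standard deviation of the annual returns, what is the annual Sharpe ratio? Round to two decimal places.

r̄ = (8.9 + 8.9 + 0.9 + 10.4 + 1.5) / 5 = 30.60 / 5 = 6.1200%
Σ(r − r̄)² = (8.9 − 6.1200)² + (8.9 − 6.1200)² + … = 82.3680
σ = √[82.3680 / 5] = 4.0588%
Sharpe = (r̄ − rf) / σ = (6.1200 − 0.79) / 4.0588 = 5.3300 / 4.0588 = 1.3132

1.31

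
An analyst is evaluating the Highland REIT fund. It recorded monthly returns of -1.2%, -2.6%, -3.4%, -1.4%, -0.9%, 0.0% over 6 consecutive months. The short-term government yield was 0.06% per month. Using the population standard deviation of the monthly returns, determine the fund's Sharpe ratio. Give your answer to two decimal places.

r̄ = (-1.2 − 2.6 − 3.4 − 1.4 − 0.9 + 0) / 6 = -1.5833%
Σ(r − r̄)² = 7.4883; population σ = √(7.4883/6) = 1.1172%
Sharpe = (r̄ − rf) / σ = (-1.5833 − 0.06) / 1.1172 = -1.6433 / 1.1172 = -1.4709

-1.47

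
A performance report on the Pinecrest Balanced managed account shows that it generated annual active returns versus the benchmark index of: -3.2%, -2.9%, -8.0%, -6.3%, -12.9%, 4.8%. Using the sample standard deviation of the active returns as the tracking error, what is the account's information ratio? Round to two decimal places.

-0.80

Mean return r̄ = -28.50 / 6 = -4.7500%
Σ(r − r̄)² = (-3.2 − (-4.7500))² + (-2.9 − (-4.7500))² + (-8 − (-4.7500))² + … = 176.4150
σ = √[176.4150 / 5] = 5.9399%
IR = r̄ / tracking error = -4.7500 / 5.9399 = -0.7997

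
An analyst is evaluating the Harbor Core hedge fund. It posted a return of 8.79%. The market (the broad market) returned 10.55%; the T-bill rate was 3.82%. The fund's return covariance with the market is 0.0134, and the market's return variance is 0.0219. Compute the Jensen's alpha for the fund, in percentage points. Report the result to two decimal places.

β = Cov / Var = 0.0134 / 0.0219 = 0.6119
E[R] = Rf + β(Rm − Rf) = 3.82% + 0.6119 × (10.55% − 3.82%) = 7.9381%
α = Rp − E[R] = 8.79% − 7.9381% = 0.8519

0.85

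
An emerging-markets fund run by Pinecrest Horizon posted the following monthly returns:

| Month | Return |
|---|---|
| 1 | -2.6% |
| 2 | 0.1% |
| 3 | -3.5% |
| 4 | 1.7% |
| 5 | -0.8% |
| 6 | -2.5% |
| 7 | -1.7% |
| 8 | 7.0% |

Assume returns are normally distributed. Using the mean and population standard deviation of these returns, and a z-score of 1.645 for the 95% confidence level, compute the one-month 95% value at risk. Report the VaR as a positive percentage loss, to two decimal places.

5.49

r̄ = (-2.6 + 0.1 − 3.5 + 1.7 − 0.8 − 2.5 − 1.7 + 7) / 8 = -2.30 / 8 = -0.2875%
Σ(r − r̄)² = 80.0288; population σ = √(80.0288/8) = 3.1628%
VaR = −(r̄ − z·σ) = −(-0.2875 − 1.645 × 3.1628) = −(-5.4903) = 5.4903%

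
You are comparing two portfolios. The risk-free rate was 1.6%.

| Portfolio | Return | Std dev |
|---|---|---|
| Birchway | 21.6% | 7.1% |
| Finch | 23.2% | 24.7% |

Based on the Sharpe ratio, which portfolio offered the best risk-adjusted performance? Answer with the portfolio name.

Birchway

Birchway: Sharpe ratio = (21.6% − 1.6%) / 7.1% = 2.817
Finch: Sharpe ratio = (23.2% − 1.6%) / 24.7% = 0.874
Highest: Birchway (2.817).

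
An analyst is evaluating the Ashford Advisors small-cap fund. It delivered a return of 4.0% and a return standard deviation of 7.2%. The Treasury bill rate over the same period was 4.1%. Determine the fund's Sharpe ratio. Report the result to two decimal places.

-0.01

Sharpe = (Rp − Rf) / σp = (4.0% − 4.1%) / 7.2% = -0.10% / 7.2% = -0.0139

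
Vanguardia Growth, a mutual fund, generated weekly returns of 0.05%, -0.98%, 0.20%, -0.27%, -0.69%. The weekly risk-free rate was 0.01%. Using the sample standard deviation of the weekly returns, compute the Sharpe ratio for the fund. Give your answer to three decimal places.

r̄ = (0.05 − 0.98 + 0.2 − 0.27 − 0.69) / 5 = -0.3380%
Σ(r − r̄)² = (0.05 − (-0.3380))² + (-0.98 − (-0.3380))² + … = 0.9807
sample σ = √(0.9807 / 4) = √0.2452 = 0.4952%
Sharpe = (r̄ − rf) / σ = (-0.3380 − 0.01) / 0.4952 = -0.3480 / 0.4952 = -0.7027

-0.703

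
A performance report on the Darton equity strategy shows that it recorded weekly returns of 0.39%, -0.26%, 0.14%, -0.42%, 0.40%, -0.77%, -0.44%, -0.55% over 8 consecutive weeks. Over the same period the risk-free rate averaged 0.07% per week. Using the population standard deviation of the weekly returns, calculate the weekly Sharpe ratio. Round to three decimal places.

-0.623

Mean return r̄ = -1.510 / 8 = -0.1888%
Σ(r − r̄)² = (0.39 − (-0.1888))² + (-0.26 − (-0.1888))² + … = 1.3797
population σ = √(1.3797 / 8) = √0.1725 = 0.4153%
Sharpe = (r̄ − rf) / σ = (-0.1888 − 0.07) / 0.4153 = -0.2588 / 0.4153 = -0.6232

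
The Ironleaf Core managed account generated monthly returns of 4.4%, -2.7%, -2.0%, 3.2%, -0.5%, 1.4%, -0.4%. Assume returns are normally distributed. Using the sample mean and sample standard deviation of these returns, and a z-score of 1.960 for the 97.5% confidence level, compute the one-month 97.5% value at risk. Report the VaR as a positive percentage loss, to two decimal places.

4.68

Mean return r̄ = 3.40 / 7 = 0.4857%
Σ(r − r̄)² = 41.6086; sample σ = √(41.6086/6) = 2.6334%
VaR = −(r̄ − z·σ) = −(0.4857 − 1.960 × 2.6334) = −(-4.6758) = 4.6758%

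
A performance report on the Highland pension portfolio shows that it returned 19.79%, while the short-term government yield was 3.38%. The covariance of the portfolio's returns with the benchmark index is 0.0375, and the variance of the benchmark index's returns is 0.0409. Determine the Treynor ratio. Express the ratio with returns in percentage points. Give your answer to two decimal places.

β = Cov / Var = 0.0375 / 0.0409 = 0.9169
Treynor = (Rp − Rf) / β = (19.79% − 3.38%) / 0.9169 = 16.41 / 0.9169 = 17.8973

17.90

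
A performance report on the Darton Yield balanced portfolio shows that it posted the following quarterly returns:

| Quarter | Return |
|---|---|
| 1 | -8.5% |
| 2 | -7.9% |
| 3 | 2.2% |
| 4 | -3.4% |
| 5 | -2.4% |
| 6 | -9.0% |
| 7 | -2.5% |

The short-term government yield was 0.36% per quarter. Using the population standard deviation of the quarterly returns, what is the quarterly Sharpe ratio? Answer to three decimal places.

-1.271

Mean return r̄ = -31.50 / 7 = -4.5000%
Σ(r − r̄)² = (-8.5 − (-4.5000))² + (-7.9 − (-4.5000))² + (2.2 − (-4.5000))² + … = 102.3200
σ = √[102.3200 / 7] = 3.8232%
Sharpe = (r̄ − rf) / σ = (-4.5000 − 0.36) / 3.8232 = -4.8600 / 3.8232 = -1.2712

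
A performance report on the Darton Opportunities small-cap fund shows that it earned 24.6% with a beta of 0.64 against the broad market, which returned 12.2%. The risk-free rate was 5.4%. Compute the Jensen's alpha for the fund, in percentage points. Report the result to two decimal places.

14.85

CAPM expected return = Rf + β(Rm − Rf) = 5.4% + 0.64 × (12.2% − 5.4%) = 5.4 + 0.64 × 6.80 = 9.7520%
Jensen's α = Rp − E[R] = 24.6% − 9.7520% = 14.8480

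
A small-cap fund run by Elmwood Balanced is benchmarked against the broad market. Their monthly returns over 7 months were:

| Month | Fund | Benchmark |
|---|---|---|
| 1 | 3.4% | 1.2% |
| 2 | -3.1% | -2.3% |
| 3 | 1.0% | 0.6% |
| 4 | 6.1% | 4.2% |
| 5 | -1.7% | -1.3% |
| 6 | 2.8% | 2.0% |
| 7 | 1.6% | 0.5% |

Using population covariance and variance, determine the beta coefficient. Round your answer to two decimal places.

r̄p = 1.4429%,  r̄m = 0.7000%
Cov = Σ(rp − r̄p)(rm − r̄m) / 7 = 5.5671
Var(rm) = Σ(rm − r̄m)² / 7 = 3.8914
β = Cov / Var = 5.5671 / 3.8914 = 1.4306

1.43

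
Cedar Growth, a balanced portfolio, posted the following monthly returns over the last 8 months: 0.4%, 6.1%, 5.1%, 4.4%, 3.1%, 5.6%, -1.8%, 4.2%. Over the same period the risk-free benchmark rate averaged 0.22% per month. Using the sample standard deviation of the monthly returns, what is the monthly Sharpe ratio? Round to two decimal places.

r̄ = (0.4 + 6.1 + 5.1 + 4.4 + 3.1 + 5.6 − 1.8 + 4.2) / 8 = 27.10 / 8 = 3.3875%
Sample std dev = √[52.7888 / 7] = 2.7461%
Sharpe = (r̄ − rf) / σ = (3.3875 − 0.22) / 2.7461 = 3.1675 / 2.7461 = 1.1535

1.15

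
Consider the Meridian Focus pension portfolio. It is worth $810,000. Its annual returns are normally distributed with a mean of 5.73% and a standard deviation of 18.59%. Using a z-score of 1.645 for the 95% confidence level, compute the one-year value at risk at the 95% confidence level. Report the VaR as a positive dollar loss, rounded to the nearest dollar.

Return at the 95% tail: μ − z·σ = 5.73% − 1.645 × 18.59% = 5.73 − 30.58055 = -24.85055%
VaR = −(-24.85055%) × $810,000 = 24.85055% × $810,000 = $201,289

$201,289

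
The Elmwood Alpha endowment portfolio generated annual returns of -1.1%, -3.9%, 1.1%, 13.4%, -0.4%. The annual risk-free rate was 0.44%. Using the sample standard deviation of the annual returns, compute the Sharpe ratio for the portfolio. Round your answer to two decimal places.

0.21

r̄ = (-1.1 − 3.9 + 1.1 + 13.4 − 0.4) / 5 = 9.10 / 5 = 1.8200%
Σ(r − r̄)² = 180.7880; sample σ = √(180.7880/4) = 6.7229%
Sharpe = (r̄ − rf) / σ = (1.8200 − 0.44) / 6.7229 = 1.3800 / 6.7229 = 0.2053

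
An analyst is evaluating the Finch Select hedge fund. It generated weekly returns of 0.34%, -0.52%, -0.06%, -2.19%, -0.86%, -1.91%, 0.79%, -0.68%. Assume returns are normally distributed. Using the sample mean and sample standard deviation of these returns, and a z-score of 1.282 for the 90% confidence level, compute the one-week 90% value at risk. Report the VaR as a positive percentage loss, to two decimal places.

Mean return r̄ = -5.090 / 8 = -0.6363%
Sample σ = √[Σ(r − r̄)² / 7] = √[7.4214 / 7] = √1.0602 = 1.0297%
VaR = −(r̄ − z·σ) = −(-0.6363 − 1.282 × 1.0297) = −(-1.9564) = 1.9564%

1.96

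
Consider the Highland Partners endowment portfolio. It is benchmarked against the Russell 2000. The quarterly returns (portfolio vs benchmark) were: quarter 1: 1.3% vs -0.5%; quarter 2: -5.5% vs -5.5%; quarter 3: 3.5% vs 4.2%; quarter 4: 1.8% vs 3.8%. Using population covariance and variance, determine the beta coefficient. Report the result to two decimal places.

r̄p = 0.2750%,  r̄m = 0.5000%
Cov = Σ(rp − r̄p)(rm − r̄m) / 4 = 12.6475
Var(rm) = Σ(rm − r̄m)² / 4 = 15.3950
β = Cov / Var = 12.6475 / 15.3950 = 0.8215

0.82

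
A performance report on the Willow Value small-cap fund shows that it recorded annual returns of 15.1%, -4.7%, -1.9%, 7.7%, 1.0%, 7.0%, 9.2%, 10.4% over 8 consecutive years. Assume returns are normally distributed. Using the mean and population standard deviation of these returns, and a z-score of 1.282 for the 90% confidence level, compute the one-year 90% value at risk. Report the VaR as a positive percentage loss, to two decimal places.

Mean return μ = 43.80 / 8 = 5.4750%
Population σ = √[Σ(r − μ)² / 8] = √[315.9950 / 8] = √39.4994 = 6.2849%
VaR = −(μ − z·σ) = −(5.4750 − 1.282 × 6.2849) = −(-2.5822) = 2.5822%

2.58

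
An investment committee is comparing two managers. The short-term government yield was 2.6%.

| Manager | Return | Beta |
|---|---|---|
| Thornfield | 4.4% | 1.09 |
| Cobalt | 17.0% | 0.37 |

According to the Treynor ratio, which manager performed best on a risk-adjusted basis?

Thornfield: Treynor = (4.4% − 2.6%) / 1.09 = 1.651
Cobalt: Treynor = (17.0% − 2.6%) / 0.37 = 38.919
Highest: Cobalt (38.919).

Cobalt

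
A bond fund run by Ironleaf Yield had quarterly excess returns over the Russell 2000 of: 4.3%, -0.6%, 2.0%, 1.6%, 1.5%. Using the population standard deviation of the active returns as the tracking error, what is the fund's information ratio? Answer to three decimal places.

μ = (4.3 − 0.6 + 2 + 1.6 + 1.5) / 5 = 1.7600%
Σ(r − μ)² = (4.3 − 1.7600)² + (-0.6 − 1.7600)² + (2 − 1.7600)² + … = 12.1720
population σ = √(12.1720 / 5) = √2.4344 = 1.5603%
IR = μ / tracking error = 1.7600 / 1.5603 = 1.1280

1.128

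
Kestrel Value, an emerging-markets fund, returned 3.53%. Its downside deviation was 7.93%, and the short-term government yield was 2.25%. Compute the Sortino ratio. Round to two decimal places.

0.16

Sortino = (Rp − Rf) / σd = (3.53% − 2.25%) / 7.93% = 1.28% / 7.93% = 0.1614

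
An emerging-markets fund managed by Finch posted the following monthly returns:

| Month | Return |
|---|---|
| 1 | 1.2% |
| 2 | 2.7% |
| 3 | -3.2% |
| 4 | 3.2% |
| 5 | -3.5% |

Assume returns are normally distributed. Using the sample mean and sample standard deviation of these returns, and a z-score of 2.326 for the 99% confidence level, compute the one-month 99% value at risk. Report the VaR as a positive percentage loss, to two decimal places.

r̄ = (1.2 + 2.7 − 3.2 + 3.2 − 3.5) / 5 = 0.40 / 5 = 0.0800%
Sample std dev = √[41.4280 / 4] = 3.2182%
VaR = −(r̄ − z·σ) = −(0.0800 − 2.326 × 3.2182) = −(-7.4055) = 7.4055%

7.41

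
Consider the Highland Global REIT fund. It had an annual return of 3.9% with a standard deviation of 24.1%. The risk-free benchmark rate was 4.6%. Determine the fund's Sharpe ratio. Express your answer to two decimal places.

Sharpe = (Rp − Rf) / σp = (3.9% − 4.6%) / 24.1% = -0.70% / 24.1% = -0.0290

-0.03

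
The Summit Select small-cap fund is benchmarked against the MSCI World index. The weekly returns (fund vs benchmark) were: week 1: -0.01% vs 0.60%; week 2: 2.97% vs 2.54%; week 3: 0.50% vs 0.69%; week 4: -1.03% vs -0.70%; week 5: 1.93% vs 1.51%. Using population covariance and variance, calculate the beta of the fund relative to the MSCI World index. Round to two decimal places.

1.30

r̄p = 0.8720%,  r̄m = 0.9280%
Cov = Σ(rp − r̄p)(rm − r̄m) / 5 = 1.4944
Var(rm) = Σ(rm − r̄m)² / 5 = 1.1504
β = Cov / Var = 1.4944 / 1.1504 = 1.2990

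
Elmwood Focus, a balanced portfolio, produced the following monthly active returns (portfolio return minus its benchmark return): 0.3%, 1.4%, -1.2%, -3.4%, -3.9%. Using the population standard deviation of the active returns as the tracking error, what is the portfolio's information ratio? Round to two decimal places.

r̄ = (0.3 + 1.4 − 1.2 − 3.4 − 3.9) / 5 = -1.3600%
Σ(r − r̄)² = 21.0120; population σ = √(21.0120/5) = 2.0500%
IR = r̄ / tracking error = -1.3600 / 2.0500 = -0.6634

-0.66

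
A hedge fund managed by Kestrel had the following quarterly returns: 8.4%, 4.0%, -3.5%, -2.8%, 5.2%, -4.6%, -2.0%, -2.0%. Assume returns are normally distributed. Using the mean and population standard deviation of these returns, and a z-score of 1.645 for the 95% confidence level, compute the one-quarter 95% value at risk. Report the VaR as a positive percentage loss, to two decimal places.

r̄ = (8.4 + 4 − 3.5 − 2.8 + 5.2 − 4.6 − 2 − 2) / 8 = 0.3375%
Population σ = √[Σ(r − r̄)² / 8] = √[161.9388 / 8] = √20.2424 = 4.4992%
VaR = −(r̄ − z·σ) = −(0.3375 − 1.645 × 4.4992) = −(-7.0637) = 7.0637%

7.06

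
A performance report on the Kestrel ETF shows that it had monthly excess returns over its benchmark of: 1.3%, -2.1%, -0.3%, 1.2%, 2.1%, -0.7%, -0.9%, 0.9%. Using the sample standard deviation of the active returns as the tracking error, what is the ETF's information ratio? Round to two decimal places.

r̄ = (1.3 − 2.1 − 0.3 + 1.2 + 2.1 − 0.7 − 0.9 + 0.9) / 8 = 1.50 / 8 = 0.1875%
Σ(r − r̄)² = 13.8688; sample σ = √(13.8688/7) = 1.4076%
IR = r̄ / tracking error = 0.1875 / 1.4076 = 0.1332

0.13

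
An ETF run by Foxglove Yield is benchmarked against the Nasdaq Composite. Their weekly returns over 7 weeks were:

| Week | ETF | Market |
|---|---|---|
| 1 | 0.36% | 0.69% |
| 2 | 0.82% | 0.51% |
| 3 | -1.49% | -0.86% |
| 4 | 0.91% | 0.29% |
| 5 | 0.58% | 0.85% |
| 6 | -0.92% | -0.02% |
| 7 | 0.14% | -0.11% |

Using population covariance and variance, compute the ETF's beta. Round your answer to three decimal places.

r̄p = 0.0571%,  r̄m = 0.1929%
Cov = Σ(rp − r̄p)(rm − r̄m) / 7 = 0.3758
Var(rm) = Σ(rm − r̄m)² / 7 = 0.2906
β = Cov / Var = 0.3758 / 0.2906 = 1.2932

1.293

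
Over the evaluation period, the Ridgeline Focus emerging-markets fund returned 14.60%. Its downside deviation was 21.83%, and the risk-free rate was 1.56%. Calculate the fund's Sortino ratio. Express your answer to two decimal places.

Sortino = (Rp − Rf) / σd = (14.60% − 1.56%) / 21.83% = 13.04% / 21.83% = 0.5973

0.60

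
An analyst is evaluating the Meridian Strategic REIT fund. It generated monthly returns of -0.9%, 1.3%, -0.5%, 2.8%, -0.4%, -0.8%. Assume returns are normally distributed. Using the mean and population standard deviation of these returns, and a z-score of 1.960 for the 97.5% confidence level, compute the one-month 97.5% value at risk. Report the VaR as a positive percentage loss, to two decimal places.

Mean return r̄ = 1.50 / 6 = 0.2500%
Population σ = √[Σ(r − r̄)² / 6] = √[11.0150 / 6] = √1.8358 = 1.3549%
VaR = −(r̄ − z·σ) = −(0.2500 − 1.960 × 1.3549) = −(-2.4056) = 2.4056%

2.41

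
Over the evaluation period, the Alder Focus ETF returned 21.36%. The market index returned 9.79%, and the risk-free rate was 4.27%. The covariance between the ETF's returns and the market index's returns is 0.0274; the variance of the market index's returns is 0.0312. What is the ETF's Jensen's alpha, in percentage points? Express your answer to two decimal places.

12.24

β = Cov / Var = 0.0274 / 0.0312 = 0.8782
E[R] = Rf + β(Rm − Rf) = 4.27% + 0.8782 × (9.79% − 4.27%) = 9.1177%
α = Rp − E[R] = 21.36% − 9.1177% = 12.2423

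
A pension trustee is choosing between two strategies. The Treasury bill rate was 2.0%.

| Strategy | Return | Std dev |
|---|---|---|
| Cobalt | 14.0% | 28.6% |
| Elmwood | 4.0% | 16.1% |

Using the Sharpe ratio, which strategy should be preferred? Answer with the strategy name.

Cobalt: Sharpe ratio = (14.0% − 2.0%) / 28.6% = 0.420
Elmwood: Sharpe ratio = (4.0% − 2.0%) / 16.1% = 0.124
Highest: Cobalt (0.420).

Cobalt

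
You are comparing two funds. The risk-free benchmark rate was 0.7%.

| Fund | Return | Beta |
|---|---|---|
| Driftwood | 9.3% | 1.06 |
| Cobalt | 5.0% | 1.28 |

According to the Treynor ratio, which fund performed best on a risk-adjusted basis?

Driftwood

Driftwood: Treynor = (9.3% − 0.7%) / 1.06 = 8.113
Cobalt: Treynor = (5.0% − 0.7%) / 1.28 = 3.359
Highest: Driftwood (8.113).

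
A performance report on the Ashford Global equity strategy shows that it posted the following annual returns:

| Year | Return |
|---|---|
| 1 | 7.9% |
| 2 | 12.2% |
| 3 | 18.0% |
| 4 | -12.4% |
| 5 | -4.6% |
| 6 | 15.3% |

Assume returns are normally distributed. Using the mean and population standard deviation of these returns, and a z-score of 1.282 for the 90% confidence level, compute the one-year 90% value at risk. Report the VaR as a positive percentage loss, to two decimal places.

8.01

r̄ = (7.9 + 12.2 + 18 − 12.4 − 4.6 + 15.3) / 6 = 6.0667%
Population σ = √[Σ(r − r̄)² / 6] = √[723.4333 / 6] = √120.5722 = 10.9805%
VaR = −(r̄ − z·σ) = −(6.0667 − 1.282 × 10.9805) = −(-8.0103) = 8.0103%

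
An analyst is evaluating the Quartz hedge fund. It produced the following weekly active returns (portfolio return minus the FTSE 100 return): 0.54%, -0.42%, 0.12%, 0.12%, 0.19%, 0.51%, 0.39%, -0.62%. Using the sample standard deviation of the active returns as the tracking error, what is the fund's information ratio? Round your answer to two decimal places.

r̄ = (0.54 − 0.42 + 0.12 + 0.12 + 0.19 + 0.51 + 0.39 − 0.62) / 8 = 0.830 / 8 = 0.1038%
Σ(r − r̄)² = (0.54 − 0.1038)² + (-0.42 − 0.1038)² + … = 1.2434
σ = √[1.2434 / 7] = 0.4215%
IR = r̄ / tracking error = 0.1038 / 0.4215 = 0.2463

0.25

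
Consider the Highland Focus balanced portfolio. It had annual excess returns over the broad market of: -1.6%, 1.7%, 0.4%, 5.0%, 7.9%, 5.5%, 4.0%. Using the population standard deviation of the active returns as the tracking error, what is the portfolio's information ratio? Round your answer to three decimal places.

1.079

r̄ = (-1.6 + 1.7 + 0.4 + 5 + 7.9 + 5.5 + 4) / 7 = 22.90 / 7 = 3.2714%
Σ(r − r̄)² = 64.3543; population σ = √(64.3543/7) = 3.0321%
IR = r̄ / tracking error = 3.2714 / 3.0321 = 1.0789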